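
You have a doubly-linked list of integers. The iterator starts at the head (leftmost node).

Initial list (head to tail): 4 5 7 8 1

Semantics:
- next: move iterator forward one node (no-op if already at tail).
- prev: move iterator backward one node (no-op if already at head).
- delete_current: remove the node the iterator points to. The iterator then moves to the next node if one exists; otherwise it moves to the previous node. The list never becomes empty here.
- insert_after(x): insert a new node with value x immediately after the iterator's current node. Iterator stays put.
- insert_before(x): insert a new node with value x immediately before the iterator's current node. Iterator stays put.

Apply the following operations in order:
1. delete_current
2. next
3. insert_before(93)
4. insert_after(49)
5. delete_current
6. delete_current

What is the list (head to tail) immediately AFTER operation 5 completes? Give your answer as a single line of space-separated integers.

After 1 (delete_current): list=[5, 7, 8, 1] cursor@5
After 2 (next): list=[5, 7, 8, 1] cursor@7
After 3 (insert_before(93)): list=[5, 93, 7, 8, 1] cursor@7
After 4 (insert_after(49)): list=[5, 93, 7, 49, 8, 1] cursor@7
After 5 (delete_current): list=[5, 93, 49, 8, 1] cursor@49

Answer: 5 93 49 8 1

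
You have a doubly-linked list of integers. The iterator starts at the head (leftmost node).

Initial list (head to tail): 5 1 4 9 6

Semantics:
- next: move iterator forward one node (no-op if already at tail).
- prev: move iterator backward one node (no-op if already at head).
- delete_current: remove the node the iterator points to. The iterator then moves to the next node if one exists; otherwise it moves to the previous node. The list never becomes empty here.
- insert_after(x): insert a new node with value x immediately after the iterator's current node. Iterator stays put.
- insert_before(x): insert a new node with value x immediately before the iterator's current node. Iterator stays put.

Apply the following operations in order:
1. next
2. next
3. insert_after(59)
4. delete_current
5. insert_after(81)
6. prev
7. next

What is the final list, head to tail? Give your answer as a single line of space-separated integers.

Answer: 5 1 59 81 9 6

Derivation:
After 1 (next): list=[5, 1, 4, 9, 6] cursor@1
After 2 (next): list=[5, 1, 4, 9, 6] cursor@4
After 3 (insert_after(59)): list=[5, 1, 4, 59, 9, 6] cursor@4
After 4 (delete_current): list=[5, 1, 59, 9, 6] cursor@59
After 5 (insert_after(81)): list=[5, 1, 59, 81, 9, 6] cursor@59
After 6 (prev): list=[5, 1, 59, 81, 9, 6] cursor@1
After 7 (next): list=[5, 1, 59, 81, 9, 6] cursor@59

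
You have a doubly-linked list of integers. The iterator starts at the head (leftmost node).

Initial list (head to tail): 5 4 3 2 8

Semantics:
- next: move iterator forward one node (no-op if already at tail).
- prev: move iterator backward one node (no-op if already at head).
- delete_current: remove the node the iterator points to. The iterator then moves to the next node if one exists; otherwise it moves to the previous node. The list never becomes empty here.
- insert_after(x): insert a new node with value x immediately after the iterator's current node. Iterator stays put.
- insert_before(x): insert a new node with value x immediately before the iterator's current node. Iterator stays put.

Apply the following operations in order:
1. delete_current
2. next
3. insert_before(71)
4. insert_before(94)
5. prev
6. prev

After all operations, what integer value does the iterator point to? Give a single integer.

After 1 (delete_current): list=[4, 3, 2, 8] cursor@4
After 2 (next): list=[4, 3, 2, 8] cursor@3
After 3 (insert_before(71)): list=[4, 71, 3, 2, 8] cursor@3
After 4 (insert_before(94)): list=[4, 71, 94, 3, 2, 8] cursor@3
After 5 (prev): list=[4, 71, 94, 3, 2, 8] cursor@94
After 6 (prev): list=[4, 71, 94, 3, 2, 8] cursor@71

Answer: 71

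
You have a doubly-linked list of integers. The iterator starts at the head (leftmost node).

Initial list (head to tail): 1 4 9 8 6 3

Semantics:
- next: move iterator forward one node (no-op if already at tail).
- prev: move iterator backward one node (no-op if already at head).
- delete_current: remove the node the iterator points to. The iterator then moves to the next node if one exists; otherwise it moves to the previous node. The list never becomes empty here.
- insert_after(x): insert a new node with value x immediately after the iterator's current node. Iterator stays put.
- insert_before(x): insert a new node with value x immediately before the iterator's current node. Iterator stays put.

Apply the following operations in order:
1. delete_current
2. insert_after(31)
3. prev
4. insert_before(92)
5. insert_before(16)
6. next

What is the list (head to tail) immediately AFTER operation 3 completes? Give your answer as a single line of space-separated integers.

After 1 (delete_current): list=[4, 9, 8, 6, 3] cursor@4
After 2 (insert_after(31)): list=[4, 31, 9, 8, 6, 3] cursor@4
After 3 (prev): list=[4, 31, 9, 8, 6, 3] cursor@4

Answer: 4 31 9 8 6 3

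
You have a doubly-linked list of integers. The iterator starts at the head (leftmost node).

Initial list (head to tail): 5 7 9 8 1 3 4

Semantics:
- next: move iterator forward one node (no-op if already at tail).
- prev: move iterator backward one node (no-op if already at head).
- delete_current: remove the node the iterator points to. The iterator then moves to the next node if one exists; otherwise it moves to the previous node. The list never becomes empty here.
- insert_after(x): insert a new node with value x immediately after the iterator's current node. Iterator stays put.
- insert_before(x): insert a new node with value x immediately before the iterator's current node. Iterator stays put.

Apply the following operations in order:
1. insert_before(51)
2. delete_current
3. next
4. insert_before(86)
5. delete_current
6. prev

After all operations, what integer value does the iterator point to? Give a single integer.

Answer: 86

Derivation:
After 1 (insert_before(51)): list=[51, 5, 7, 9, 8, 1, 3, 4] cursor@5
After 2 (delete_current): list=[51, 7, 9, 8, 1, 3, 4] cursor@7
After 3 (next): list=[51, 7, 9, 8, 1, 3, 4] cursor@9
After 4 (insert_before(86)): list=[51, 7, 86, 9, 8, 1, 3, 4] cursor@9
After 5 (delete_current): list=[51, 7, 86, 8, 1, 3, 4] cursor@8
After 6 (prev): list=[51, 7, 86, 8, 1, 3, 4] cursor@86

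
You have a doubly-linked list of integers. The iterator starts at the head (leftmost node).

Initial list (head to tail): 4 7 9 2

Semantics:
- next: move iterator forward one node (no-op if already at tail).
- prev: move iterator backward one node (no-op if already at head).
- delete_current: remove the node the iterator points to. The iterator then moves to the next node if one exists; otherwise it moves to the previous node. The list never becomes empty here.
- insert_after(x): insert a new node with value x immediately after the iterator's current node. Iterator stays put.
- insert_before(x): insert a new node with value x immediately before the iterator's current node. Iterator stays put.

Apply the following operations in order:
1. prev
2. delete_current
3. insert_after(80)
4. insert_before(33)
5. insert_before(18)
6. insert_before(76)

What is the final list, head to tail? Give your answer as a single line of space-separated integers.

Answer: 33 18 76 7 80 9 2

Derivation:
After 1 (prev): list=[4, 7, 9, 2] cursor@4
After 2 (delete_current): list=[7, 9, 2] cursor@7
After 3 (insert_after(80)): list=[7, 80, 9, 2] cursor@7
After 4 (insert_before(33)): list=[33, 7, 80, 9, 2] cursor@7
After 5 (insert_before(18)): list=[33, 18, 7, 80, 9, 2] cursor@7
After 6 (insert_before(76)): list=[33, 18, 76, 7, 80, 9, 2] cursor@7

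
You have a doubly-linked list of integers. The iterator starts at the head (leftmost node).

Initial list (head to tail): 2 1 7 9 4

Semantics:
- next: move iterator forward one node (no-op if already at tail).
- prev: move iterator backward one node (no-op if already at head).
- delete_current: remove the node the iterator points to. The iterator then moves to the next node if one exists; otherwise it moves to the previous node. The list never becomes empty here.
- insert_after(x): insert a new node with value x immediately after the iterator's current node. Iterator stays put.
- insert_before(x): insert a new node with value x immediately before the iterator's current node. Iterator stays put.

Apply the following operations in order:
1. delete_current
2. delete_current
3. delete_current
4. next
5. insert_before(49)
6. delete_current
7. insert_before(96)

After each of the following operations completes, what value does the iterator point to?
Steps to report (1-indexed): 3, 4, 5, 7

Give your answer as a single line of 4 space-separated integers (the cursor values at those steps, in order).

Answer: 9 4 4 49

Derivation:
After 1 (delete_current): list=[1, 7, 9, 4] cursor@1
After 2 (delete_current): list=[7, 9, 4] cursor@7
After 3 (delete_current): list=[9, 4] cursor@9
After 4 (next): list=[9, 4] cursor@4
After 5 (insert_before(49)): list=[9, 49, 4] cursor@4
After 6 (delete_current): list=[9, 49] cursor@49
After 7 (insert_before(96)): list=[9, 96, 49] cursor@49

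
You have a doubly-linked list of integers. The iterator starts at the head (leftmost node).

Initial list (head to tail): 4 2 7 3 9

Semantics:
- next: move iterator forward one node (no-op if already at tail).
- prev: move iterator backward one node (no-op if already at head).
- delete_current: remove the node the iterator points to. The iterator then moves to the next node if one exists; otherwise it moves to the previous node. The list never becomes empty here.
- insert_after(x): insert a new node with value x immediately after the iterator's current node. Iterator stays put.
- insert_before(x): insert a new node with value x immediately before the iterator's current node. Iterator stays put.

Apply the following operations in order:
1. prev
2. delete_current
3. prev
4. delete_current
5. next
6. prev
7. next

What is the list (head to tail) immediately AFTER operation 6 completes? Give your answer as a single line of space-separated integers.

After 1 (prev): list=[4, 2, 7, 3, 9] cursor@4
After 2 (delete_current): list=[2, 7, 3, 9] cursor@2
After 3 (prev): list=[2, 7, 3, 9] cursor@2
After 4 (delete_current): list=[7, 3, 9] cursor@7
After 5 (next): list=[7, 3, 9] cursor@3
After 6 (prev): list=[7, 3, 9] cursor@7

Answer: 7 3 9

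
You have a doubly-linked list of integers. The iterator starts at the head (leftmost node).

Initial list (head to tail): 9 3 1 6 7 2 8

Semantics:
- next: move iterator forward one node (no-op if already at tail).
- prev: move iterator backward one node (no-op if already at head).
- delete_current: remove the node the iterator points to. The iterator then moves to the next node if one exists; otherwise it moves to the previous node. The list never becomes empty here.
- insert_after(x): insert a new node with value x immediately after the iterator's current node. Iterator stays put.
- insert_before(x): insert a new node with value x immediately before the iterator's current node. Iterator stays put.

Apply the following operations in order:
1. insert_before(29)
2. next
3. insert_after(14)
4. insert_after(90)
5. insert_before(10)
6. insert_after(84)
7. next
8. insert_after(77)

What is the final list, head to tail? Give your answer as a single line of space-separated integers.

Answer: 29 9 10 3 84 77 90 14 1 6 7 2 8

Derivation:
After 1 (insert_before(29)): list=[29, 9, 3, 1, 6, 7, 2, 8] cursor@9
After 2 (next): list=[29, 9, 3, 1, 6, 7, 2, 8] cursor@3
After 3 (insert_after(14)): list=[29, 9, 3, 14, 1, 6, 7, 2, 8] cursor@3
After 4 (insert_after(90)): list=[29, 9, 3, 90, 14, 1, 6, 7, 2, 8] cursor@3
After 5 (insert_before(10)): list=[29, 9, 10, 3, 90, 14, 1, 6, 7, 2, 8] cursor@3
After 6 (insert_after(84)): list=[29, 9, 10, 3, 84, 90, 14, 1, 6, 7, 2, 8] cursor@3
After 7 (next): list=[29, 9, 10, 3, 84, 90, 14, 1, 6, 7, 2, 8] cursor@84
After 8 (insert_after(77)): list=[29, 9, 10, 3, 84, 77, 90, 14, 1, 6, 7, 2, 8] cursor@84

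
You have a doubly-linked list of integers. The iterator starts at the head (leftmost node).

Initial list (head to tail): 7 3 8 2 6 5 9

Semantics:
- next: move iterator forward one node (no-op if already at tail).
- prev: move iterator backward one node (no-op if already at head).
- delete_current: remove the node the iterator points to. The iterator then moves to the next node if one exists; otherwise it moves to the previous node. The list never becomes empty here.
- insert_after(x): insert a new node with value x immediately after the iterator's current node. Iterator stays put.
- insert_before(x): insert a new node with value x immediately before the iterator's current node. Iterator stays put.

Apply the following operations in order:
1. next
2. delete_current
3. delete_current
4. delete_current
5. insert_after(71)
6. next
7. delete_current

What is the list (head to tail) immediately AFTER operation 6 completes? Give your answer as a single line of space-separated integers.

After 1 (next): list=[7, 3, 8, 2, 6, 5, 9] cursor@3
After 2 (delete_current): list=[7, 8, 2, 6, 5, 9] cursor@8
After 3 (delete_current): list=[7, 2, 6, 5, 9] cursor@2
After 4 (delete_current): list=[7, 6, 5, 9] cursor@6
After 5 (insert_after(71)): list=[7, 6, 71, 5, 9] cursor@6
After 6 (next): list=[7, 6, 71, 5, 9] cursor@71

Answer: 7 6 71 5 9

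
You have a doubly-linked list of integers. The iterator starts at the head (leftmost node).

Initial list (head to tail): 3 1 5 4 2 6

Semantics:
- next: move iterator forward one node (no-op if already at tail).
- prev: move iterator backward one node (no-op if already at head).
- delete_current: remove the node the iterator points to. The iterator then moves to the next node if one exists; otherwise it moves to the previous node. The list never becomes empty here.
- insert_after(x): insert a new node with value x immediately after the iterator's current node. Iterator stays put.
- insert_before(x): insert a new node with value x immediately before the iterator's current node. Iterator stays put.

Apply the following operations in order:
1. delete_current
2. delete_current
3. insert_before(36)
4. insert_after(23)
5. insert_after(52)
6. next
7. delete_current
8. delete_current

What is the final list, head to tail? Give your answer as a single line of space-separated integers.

Answer: 36 5 4 2 6

Derivation:
After 1 (delete_current): list=[1, 5, 4, 2, 6] cursor@1
After 2 (delete_current): list=[5, 4, 2, 6] cursor@5
After 3 (insert_before(36)): list=[36, 5, 4, 2, 6] cursor@5
After 4 (insert_after(23)): list=[36, 5, 23, 4, 2, 6] cursor@5
After 5 (insert_after(52)): list=[36, 5, 52, 23, 4, 2, 6] cursor@5
After 6 (next): list=[36, 5, 52, 23, 4, 2, 6] cursor@52
After 7 (delete_current): list=[36, 5, 23, 4, 2, 6] cursor@23
After 8 (delete_current): list=[36, 5, 4, 2, 6] cursor@4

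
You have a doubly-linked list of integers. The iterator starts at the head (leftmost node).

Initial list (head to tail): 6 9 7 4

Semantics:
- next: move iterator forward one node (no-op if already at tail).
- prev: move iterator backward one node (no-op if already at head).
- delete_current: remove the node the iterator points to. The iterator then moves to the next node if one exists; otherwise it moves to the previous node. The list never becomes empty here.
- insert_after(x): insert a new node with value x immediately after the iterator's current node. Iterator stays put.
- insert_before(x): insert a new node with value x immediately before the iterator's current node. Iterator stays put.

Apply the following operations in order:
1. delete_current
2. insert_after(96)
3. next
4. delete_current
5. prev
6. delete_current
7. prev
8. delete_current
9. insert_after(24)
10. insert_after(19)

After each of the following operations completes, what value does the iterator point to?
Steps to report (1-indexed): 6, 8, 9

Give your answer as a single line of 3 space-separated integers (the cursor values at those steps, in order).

Answer: 7 4 4

Derivation:
After 1 (delete_current): list=[9, 7, 4] cursor@9
After 2 (insert_after(96)): list=[9, 96, 7, 4] cursor@9
After 3 (next): list=[9, 96, 7, 4] cursor@96
After 4 (delete_current): list=[9, 7, 4] cursor@7
After 5 (prev): list=[9, 7, 4] cursor@9
After 6 (delete_current): list=[7, 4] cursor@7
After 7 (prev): list=[7, 4] cursor@7
After 8 (delete_current): list=[4] cursor@4
After 9 (insert_after(24)): list=[4, 24] cursor@4
After 10 (insert_after(19)): list=[4, 19, 24] cursor@4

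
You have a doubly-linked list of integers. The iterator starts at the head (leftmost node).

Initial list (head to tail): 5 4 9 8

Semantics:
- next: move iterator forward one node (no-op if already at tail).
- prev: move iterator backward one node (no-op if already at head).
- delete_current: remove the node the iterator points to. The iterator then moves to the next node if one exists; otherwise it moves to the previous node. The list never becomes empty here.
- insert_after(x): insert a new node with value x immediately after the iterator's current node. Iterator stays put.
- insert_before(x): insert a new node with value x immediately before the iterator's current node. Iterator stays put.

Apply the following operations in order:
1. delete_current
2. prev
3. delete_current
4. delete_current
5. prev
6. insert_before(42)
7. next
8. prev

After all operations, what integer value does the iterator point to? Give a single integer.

Answer: 42

Derivation:
After 1 (delete_current): list=[4, 9, 8] cursor@4
After 2 (prev): list=[4, 9, 8] cursor@4
After 3 (delete_current): list=[9, 8] cursor@9
After 4 (delete_current): list=[8] cursor@8
After 5 (prev): list=[8] cursor@8
After 6 (insert_before(42)): list=[42, 8] cursor@8
After 7 (next): list=[42, 8] cursor@8
After 8 (prev): list=[42, 8] cursor@42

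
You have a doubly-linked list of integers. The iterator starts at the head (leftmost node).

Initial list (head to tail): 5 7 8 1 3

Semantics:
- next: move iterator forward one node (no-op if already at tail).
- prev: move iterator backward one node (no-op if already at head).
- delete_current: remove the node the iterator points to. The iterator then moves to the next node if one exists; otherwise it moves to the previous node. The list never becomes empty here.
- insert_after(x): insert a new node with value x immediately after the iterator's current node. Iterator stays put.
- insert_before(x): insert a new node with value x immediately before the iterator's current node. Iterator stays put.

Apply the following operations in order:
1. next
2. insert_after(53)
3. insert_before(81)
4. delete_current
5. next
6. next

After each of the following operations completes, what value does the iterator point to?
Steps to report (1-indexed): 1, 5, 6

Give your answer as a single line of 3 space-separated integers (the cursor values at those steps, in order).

Answer: 7 8 1

Derivation:
After 1 (next): list=[5, 7, 8, 1, 3] cursor@7
After 2 (insert_after(53)): list=[5, 7, 53, 8, 1, 3] cursor@7
After 3 (insert_before(81)): list=[5, 81, 7, 53, 8, 1, 3] cursor@7
After 4 (delete_current): list=[5, 81, 53, 8, 1, 3] cursor@53
After 5 (next): list=[5, 81, 53, 8, 1, 3] cursor@8
After 6 (next): list=[5, 81, 53, 8, 1, 3] cursor@1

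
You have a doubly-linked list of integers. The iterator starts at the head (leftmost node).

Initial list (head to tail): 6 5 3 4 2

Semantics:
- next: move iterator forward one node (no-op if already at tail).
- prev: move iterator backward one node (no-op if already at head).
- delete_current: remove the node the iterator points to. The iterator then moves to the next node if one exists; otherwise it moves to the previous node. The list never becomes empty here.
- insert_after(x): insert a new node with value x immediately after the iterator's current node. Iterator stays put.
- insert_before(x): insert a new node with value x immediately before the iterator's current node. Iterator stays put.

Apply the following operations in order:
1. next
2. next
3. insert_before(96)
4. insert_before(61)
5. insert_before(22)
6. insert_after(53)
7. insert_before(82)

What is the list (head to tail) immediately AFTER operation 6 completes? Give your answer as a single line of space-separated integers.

Answer: 6 5 96 61 22 3 53 4 2

Derivation:
After 1 (next): list=[6, 5, 3, 4, 2] cursor@5
After 2 (next): list=[6, 5, 3, 4, 2] cursor@3
After 3 (insert_before(96)): list=[6, 5, 96, 3, 4, 2] cursor@3
After 4 (insert_before(61)): list=[6, 5, 96, 61, 3, 4, 2] cursor@3
After 5 (insert_before(22)): list=[6, 5, 96, 61, 22, 3, 4, 2] cursor@3
After 6 (insert_after(53)): list=[6, 5, 96, 61, 22, 3, 53, 4, 2] cursor@3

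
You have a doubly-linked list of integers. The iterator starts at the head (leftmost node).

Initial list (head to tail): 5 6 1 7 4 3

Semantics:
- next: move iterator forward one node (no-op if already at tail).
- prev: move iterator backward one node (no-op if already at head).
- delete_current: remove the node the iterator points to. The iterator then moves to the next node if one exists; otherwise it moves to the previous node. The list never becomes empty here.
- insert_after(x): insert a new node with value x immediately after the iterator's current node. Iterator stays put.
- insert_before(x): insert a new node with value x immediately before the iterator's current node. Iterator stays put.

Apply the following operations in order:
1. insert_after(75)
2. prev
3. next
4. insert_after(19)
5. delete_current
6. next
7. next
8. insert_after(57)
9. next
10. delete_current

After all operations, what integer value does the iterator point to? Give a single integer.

After 1 (insert_after(75)): list=[5, 75, 6, 1, 7, 4, 3] cursor@5
After 2 (prev): list=[5, 75, 6, 1, 7, 4, 3] cursor@5
After 3 (next): list=[5, 75, 6, 1, 7, 4, 3] cursor@75
After 4 (insert_after(19)): list=[5, 75, 19, 6, 1, 7, 4, 3] cursor@75
After 5 (delete_current): list=[5, 19, 6, 1, 7, 4, 3] cursor@19
After 6 (next): list=[5, 19, 6, 1, 7, 4, 3] cursor@6
After 7 (next): list=[5, 19, 6, 1, 7, 4, 3] cursor@1
After 8 (insert_after(57)): list=[5, 19, 6, 1, 57, 7, 4, 3] cursor@1
After 9 (next): list=[5, 19, 6, 1, 57, 7, 4, 3] cursor@57
After 10 (delete_current): list=[5, 19, 6, 1, 7, 4, 3] cursor@7

Answer: 7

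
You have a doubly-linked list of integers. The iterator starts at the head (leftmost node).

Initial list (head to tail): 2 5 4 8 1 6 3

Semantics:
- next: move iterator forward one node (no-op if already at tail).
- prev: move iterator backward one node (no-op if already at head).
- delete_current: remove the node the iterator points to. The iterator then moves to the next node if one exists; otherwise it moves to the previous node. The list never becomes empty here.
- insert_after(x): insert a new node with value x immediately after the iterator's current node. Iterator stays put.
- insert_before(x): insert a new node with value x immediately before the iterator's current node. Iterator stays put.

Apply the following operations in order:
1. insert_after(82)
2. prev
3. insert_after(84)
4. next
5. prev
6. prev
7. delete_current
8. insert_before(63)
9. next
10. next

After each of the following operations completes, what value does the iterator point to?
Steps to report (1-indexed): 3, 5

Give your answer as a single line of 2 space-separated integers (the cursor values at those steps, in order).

Answer: 2 2

Derivation:
After 1 (insert_after(82)): list=[2, 82, 5, 4, 8, 1, 6, 3] cursor@2
After 2 (prev): list=[2, 82, 5, 4, 8, 1, 6, 3] cursor@2
After 3 (insert_after(84)): list=[2, 84, 82, 5, 4, 8, 1, 6, 3] cursor@2
After 4 (next): list=[2, 84, 82, 5, 4, 8, 1, 6, 3] cursor@84
After 5 (prev): list=[2, 84, 82, 5, 4, 8, 1, 6, 3] cursor@2
After 6 (prev): list=[2, 84, 82, 5, 4, 8, 1, 6, 3] cursor@2
After 7 (delete_current): list=[84, 82, 5, 4, 8, 1, 6, 3] cursor@84
After 8 (insert_before(63)): list=[63, 84, 82, 5, 4, 8, 1, 6, 3] cursor@84
After 9 (next): list=[63, 84, 82, 5, 4, 8, 1, 6, 3] cursor@82
After 10 (next): list=[63, 84, 82, 5, 4, 8, 1, 6, 3] cursor@5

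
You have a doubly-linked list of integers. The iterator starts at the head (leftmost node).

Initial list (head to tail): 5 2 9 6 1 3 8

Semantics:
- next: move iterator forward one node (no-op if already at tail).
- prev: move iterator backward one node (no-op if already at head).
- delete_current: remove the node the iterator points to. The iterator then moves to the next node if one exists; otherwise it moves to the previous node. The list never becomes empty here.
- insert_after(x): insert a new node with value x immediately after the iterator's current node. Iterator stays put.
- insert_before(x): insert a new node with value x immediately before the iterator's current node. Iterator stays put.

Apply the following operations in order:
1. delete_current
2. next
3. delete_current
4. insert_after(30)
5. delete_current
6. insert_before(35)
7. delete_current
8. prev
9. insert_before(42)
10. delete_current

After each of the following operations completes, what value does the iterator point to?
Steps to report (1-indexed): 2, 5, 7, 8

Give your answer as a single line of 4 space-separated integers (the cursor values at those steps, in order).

Answer: 9 30 1 35

Derivation:
After 1 (delete_current): list=[2, 9, 6, 1, 3, 8] cursor@2
After 2 (next): list=[2, 9, 6, 1, 3, 8] cursor@9
After 3 (delete_current): list=[2, 6, 1, 3, 8] cursor@6
After 4 (insert_after(30)): list=[2, 6, 30, 1, 3, 8] cursor@6
After 5 (delete_current): list=[2, 30, 1, 3, 8] cursor@30
After 6 (insert_before(35)): list=[2, 35, 30, 1, 3, 8] cursor@30
After 7 (delete_current): list=[2, 35, 1, 3, 8] cursor@1
After 8 (prev): list=[2, 35, 1, 3, 8] cursor@35
After 9 (insert_before(42)): list=[2, 42, 35, 1, 3, 8] cursor@35
After 10 (delete_current): list=[2, 42, 1, 3, 8] cursor@1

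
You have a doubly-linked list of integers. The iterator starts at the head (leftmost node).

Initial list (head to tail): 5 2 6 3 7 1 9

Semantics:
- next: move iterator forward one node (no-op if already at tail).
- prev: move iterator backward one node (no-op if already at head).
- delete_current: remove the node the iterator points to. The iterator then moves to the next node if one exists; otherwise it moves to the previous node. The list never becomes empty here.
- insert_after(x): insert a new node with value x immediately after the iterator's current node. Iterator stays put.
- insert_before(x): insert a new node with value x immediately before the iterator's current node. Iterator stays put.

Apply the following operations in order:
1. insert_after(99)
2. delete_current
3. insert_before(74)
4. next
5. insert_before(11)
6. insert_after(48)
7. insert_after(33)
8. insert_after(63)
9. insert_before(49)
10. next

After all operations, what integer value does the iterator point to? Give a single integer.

After 1 (insert_after(99)): list=[5, 99, 2, 6, 3, 7, 1, 9] cursor@5
After 2 (delete_current): list=[99, 2, 6, 3, 7, 1, 9] cursor@99
After 3 (insert_before(74)): list=[74, 99, 2, 6, 3, 7, 1, 9] cursor@99
After 4 (next): list=[74, 99, 2, 6, 3, 7, 1, 9] cursor@2
After 5 (insert_before(11)): list=[74, 99, 11, 2, 6, 3, 7, 1, 9] cursor@2
After 6 (insert_after(48)): list=[74, 99, 11, 2, 48, 6, 3, 7, 1, 9] cursor@2
After 7 (insert_after(33)): list=[74, 99, 11, 2, 33, 48, 6, 3, 7, 1, 9] cursor@2
After 8 (insert_after(63)): list=[74, 99, 11, 2, 63, 33, 48, 6, 3, 7, 1, 9] cursor@2
After 9 (insert_before(49)): list=[74, 99, 11, 49, 2, 63, 33, 48, 6, 3, 7, 1, 9] cursor@2
After 10 (next): list=[74, 99, 11, 49, 2, 63, 33, 48, 6, 3, 7, 1, 9] cursor@63

Answer: 63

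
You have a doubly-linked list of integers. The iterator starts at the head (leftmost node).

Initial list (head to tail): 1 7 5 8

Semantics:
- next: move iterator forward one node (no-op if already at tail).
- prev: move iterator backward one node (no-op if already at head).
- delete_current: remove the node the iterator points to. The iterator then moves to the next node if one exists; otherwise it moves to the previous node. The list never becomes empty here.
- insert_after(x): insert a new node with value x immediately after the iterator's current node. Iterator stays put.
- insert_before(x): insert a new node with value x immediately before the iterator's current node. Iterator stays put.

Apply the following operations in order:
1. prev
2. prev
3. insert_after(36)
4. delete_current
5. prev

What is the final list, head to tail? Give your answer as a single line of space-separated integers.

After 1 (prev): list=[1, 7, 5, 8] cursor@1
After 2 (prev): list=[1, 7, 5, 8] cursor@1
After 3 (insert_after(36)): list=[1, 36, 7, 5, 8] cursor@1
After 4 (delete_current): list=[36, 7, 5, 8] cursor@36
After 5 (prev): list=[36, 7, 5, 8] cursor@36

Answer: 36 7 5 8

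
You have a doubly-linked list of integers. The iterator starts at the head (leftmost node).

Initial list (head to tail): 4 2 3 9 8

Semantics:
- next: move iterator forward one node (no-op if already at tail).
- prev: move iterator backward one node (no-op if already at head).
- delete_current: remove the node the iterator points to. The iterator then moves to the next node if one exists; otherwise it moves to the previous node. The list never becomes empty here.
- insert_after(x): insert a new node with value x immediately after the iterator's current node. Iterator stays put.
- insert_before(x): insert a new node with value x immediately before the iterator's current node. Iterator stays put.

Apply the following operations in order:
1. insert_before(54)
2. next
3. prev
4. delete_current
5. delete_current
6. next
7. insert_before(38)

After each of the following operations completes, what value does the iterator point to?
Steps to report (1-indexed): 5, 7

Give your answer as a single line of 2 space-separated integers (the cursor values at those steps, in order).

After 1 (insert_before(54)): list=[54, 4, 2, 3, 9, 8] cursor@4
After 2 (next): list=[54, 4, 2, 3, 9, 8] cursor@2
After 3 (prev): list=[54, 4, 2, 3, 9, 8] cursor@4
After 4 (delete_current): list=[54, 2, 3, 9, 8] cursor@2
After 5 (delete_current): list=[54, 3, 9, 8] cursor@3
After 6 (next): list=[54, 3, 9, 8] cursor@9
After 7 (insert_before(38)): list=[54, 3, 38, 9, 8] cursor@9

Answer: 3 9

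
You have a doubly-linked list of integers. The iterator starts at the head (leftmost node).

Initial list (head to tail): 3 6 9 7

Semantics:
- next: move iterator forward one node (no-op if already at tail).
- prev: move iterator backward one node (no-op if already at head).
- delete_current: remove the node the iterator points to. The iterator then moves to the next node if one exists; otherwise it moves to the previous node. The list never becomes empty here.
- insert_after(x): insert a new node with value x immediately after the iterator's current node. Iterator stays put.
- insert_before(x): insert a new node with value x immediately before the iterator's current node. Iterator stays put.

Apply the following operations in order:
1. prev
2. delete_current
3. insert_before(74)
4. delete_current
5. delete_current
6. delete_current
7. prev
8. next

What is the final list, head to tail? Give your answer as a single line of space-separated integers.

Answer: 74

Derivation:
After 1 (prev): list=[3, 6, 9, 7] cursor@3
After 2 (delete_current): list=[6, 9, 7] cursor@6
After 3 (insert_before(74)): list=[74, 6, 9, 7] cursor@6
After 4 (delete_current): list=[74, 9, 7] cursor@9
After 5 (delete_current): list=[74, 7] cursor@7
After 6 (delete_current): list=[74] cursor@74
After 7 (prev): list=[74] cursor@74
After 8 (next): list=[74] cursor@74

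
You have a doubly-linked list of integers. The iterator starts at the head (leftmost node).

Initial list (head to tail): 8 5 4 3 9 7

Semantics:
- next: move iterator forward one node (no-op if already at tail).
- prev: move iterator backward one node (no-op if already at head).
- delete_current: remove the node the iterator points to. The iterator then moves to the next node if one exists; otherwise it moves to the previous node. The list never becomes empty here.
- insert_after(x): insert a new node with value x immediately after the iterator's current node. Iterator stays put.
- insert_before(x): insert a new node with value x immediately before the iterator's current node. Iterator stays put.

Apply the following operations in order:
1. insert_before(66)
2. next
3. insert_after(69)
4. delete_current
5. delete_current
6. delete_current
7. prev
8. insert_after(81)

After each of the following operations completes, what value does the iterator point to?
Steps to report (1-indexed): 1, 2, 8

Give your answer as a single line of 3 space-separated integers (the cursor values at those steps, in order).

After 1 (insert_before(66)): list=[66, 8, 5, 4, 3, 9, 7] cursor@8
After 2 (next): list=[66, 8, 5, 4, 3, 9, 7] cursor@5
After 3 (insert_after(69)): list=[66, 8, 5, 69, 4, 3, 9, 7] cursor@5
After 4 (delete_current): list=[66, 8, 69, 4, 3, 9, 7] cursor@69
After 5 (delete_current): list=[66, 8, 4, 3, 9, 7] cursor@4
After 6 (delete_current): list=[66, 8, 3, 9, 7] cursor@3
After 7 (prev): list=[66, 8, 3, 9, 7] cursor@8
After 8 (insert_after(81)): list=[66, 8, 81, 3, 9, 7] cursor@8

Answer: 8 5 8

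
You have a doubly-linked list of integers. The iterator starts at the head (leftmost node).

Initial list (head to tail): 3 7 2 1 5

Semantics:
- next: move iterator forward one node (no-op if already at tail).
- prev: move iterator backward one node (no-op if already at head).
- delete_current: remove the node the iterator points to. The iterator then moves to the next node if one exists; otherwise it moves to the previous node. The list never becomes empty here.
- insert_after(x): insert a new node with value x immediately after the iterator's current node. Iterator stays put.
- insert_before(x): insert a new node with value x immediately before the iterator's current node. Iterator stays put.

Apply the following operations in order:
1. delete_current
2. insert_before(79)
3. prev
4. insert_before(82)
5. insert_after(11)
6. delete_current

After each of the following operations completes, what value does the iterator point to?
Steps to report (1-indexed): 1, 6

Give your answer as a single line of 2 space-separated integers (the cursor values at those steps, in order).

After 1 (delete_current): list=[7, 2, 1, 5] cursor@7
After 2 (insert_before(79)): list=[79, 7, 2, 1, 5] cursor@7
After 3 (prev): list=[79, 7, 2, 1, 5] cursor@79
After 4 (insert_before(82)): list=[82, 79, 7, 2, 1, 5] cursor@79
After 5 (insert_after(11)): list=[82, 79, 11, 7, 2, 1, 5] cursor@79
After 6 (delete_current): list=[82, 11, 7, 2, 1, 5] cursor@11

Answer: 7 11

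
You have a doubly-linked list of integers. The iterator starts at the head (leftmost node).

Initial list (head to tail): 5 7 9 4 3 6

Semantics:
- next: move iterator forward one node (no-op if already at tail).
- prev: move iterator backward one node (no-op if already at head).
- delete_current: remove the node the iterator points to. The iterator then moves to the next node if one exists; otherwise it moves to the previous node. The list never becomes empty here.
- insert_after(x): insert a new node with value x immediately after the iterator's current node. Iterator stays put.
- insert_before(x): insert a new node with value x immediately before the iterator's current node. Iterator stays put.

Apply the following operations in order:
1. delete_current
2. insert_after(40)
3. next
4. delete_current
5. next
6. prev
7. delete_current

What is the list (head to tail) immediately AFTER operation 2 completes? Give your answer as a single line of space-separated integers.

Answer: 7 40 9 4 3 6

Derivation:
After 1 (delete_current): list=[7, 9, 4, 3, 6] cursor@7
After 2 (insert_after(40)): list=[7, 40, 9, 4, 3, 6] cursor@7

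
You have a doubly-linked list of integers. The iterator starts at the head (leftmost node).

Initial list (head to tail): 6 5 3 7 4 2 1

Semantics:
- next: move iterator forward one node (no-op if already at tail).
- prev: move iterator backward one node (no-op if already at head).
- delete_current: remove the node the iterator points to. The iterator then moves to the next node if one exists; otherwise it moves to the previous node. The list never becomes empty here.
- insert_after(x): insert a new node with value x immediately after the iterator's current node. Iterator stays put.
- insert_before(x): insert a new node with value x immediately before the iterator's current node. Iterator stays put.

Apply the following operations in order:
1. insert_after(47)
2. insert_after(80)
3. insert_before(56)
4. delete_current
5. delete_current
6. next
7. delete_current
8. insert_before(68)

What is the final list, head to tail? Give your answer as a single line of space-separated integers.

After 1 (insert_after(47)): list=[6, 47, 5, 3, 7, 4, 2, 1] cursor@6
After 2 (insert_after(80)): list=[6, 80, 47, 5, 3, 7, 4, 2, 1] cursor@6
After 3 (insert_before(56)): list=[56, 6, 80, 47, 5, 3, 7, 4, 2, 1] cursor@6
After 4 (delete_current): list=[56, 80, 47, 5, 3, 7, 4, 2, 1] cursor@80
After 5 (delete_current): list=[56, 47, 5, 3, 7, 4, 2, 1] cursor@47
After 6 (next): list=[56, 47, 5, 3, 7, 4, 2, 1] cursor@5
After 7 (delete_current): list=[56, 47, 3, 7, 4, 2, 1] cursor@3
After 8 (insert_before(68)): list=[56, 47, 68, 3, 7, 4, 2, 1] cursor@3

Answer: 56 47 68 3 7 4 2 1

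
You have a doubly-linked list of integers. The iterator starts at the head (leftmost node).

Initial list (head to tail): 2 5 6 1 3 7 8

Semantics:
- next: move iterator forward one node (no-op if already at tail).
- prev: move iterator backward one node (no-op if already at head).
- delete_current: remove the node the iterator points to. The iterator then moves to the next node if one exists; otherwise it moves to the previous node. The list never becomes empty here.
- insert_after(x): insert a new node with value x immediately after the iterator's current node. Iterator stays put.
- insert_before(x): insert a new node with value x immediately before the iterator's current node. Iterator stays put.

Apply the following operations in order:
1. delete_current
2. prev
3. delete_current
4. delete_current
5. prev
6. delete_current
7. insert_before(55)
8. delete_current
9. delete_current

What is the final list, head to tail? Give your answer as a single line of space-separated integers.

Answer: 55 8

Derivation:
After 1 (delete_current): list=[5, 6, 1, 3, 7, 8] cursor@5
After 2 (prev): list=[5, 6, 1, 3, 7, 8] cursor@5
After 3 (delete_current): list=[6, 1, 3, 7, 8] cursor@6
After 4 (delete_current): list=[1, 3, 7, 8] cursor@1
After 5 (prev): list=[1, 3, 7, 8] cursor@1
After 6 (delete_current): list=[3, 7, 8] cursor@3
After 7 (insert_before(55)): list=[55, 3, 7, 8] cursor@3
After 8 (delete_current): list=[55, 7, 8] cursor@7
After 9 (delete_current): list=[55, 8] cursor@8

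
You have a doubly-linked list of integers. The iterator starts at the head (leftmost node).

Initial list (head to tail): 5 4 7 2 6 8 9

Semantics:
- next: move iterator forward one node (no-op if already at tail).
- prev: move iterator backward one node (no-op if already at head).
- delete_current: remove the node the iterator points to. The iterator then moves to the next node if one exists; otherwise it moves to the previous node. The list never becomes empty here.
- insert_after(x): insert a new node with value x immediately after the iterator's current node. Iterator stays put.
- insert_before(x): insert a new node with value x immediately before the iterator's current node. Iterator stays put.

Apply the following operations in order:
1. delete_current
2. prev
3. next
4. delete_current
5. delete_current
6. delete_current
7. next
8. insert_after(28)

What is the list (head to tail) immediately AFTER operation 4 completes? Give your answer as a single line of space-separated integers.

After 1 (delete_current): list=[4, 7, 2, 6, 8, 9] cursor@4
After 2 (prev): list=[4, 7, 2, 6, 8, 9] cursor@4
After 3 (next): list=[4, 7, 2, 6, 8, 9] cursor@7
After 4 (delete_current): list=[4, 2, 6, 8, 9] cursor@2

Answer: 4 2 6 8 9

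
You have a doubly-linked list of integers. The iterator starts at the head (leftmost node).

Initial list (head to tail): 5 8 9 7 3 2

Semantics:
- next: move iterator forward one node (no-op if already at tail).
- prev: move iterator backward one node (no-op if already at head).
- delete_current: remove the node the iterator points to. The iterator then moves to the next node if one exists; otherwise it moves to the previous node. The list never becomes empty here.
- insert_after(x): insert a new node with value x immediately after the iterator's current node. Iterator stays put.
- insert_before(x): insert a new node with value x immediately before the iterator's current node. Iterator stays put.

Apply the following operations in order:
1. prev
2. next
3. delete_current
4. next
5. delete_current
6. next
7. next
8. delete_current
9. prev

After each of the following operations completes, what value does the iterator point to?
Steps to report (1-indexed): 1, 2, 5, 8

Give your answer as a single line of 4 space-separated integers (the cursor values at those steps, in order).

After 1 (prev): list=[5, 8, 9, 7, 3, 2] cursor@5
After 2 (next): list=[5, 8, 9, 7, 3, 2] cursor@8
After 3 (delete_current): list=[5, 9, 7, 3, 2] cursor@9
After 4 (next): list=[5, 9, 7, 3, 2] cursor@7
After 5 (delete_current): list=[5, 9, 3, 2] cursor@3
After 6 (next): list=[5, 9, 3, 2] cursor@2
After 7 (next): list=[5, 9, 3, 2] cursor@2
After 8 (delete_current): list=[5, 9, 3] cursor@3
After 9 (prev): list=[5, 9, 3] cursor@9

Answer: 5 8 3 3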